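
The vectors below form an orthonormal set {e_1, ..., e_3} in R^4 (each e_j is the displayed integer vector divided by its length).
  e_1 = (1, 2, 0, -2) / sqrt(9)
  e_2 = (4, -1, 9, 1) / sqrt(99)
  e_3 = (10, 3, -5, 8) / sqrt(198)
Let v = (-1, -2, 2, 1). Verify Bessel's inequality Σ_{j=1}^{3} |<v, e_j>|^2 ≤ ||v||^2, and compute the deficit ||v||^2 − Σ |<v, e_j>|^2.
Σ |<v, e_j>|^2 = 10; ||v||^2 = 10; deficit = 0

Write each e_j = u_j / sqrt(<u_j, u_j>) where u_j is the displayed integer vector. Then <v, e_j> = <v, u_j> / sqrt(<u_j, u_j>), so |<v, e_j>|^2 = <v, u_j>^2 / <u_j, u_j>.
Coefficients: <v, e_1> = -7/sqrt(9), <v, e_2> = 17/sqrt(99), <v, e_3> = -18/sqrt(198).
Square and sum: Σ |<v, e_j>|^2 = 10.
Compute ||v||^2 = v·v = 10.
Deficit = 10 − 10 = 0 ≥ 0, confirming Bessel's inequality. (The deficit equals ||v − Σ <v,e_j> e_j||^2, the squared distance from v to span{e_j}.)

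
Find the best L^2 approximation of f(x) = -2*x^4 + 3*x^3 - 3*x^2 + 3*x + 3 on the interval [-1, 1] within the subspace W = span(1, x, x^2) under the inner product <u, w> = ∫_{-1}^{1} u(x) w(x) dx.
g(x) = -33*x^2/7 + 24*x/5 + 111/35

The best approximation g ∈ W is the orthogonal projection of f onto W. Writing g = a_0 + a_1 x + a_2 x^2, the coefficients solve the normal equations G · a = b where
  G_{ij} = <φ_i, φ_j> and b_i = <f, φ_i>, with φ_0 = 1, φ_1 = x, φ_2 = x^2.
G =
  [2, 0, 2/3]
  [0, 2/3, 0]
  [2/3, 0, 2/5],
b = (16/5, 16/5, 8/35).
Solving gives a_0 = 111/35, a_1 = 24/5, a_2 = -33/7, so
  g(x) = -33*x^2/7 + 24*x/5 + 111/35.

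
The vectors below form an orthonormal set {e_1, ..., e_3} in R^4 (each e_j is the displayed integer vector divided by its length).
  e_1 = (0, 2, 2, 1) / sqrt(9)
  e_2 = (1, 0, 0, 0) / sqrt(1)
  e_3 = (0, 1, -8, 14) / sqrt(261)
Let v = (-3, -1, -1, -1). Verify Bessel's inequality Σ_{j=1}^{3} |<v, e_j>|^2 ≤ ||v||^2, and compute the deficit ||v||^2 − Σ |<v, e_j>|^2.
Σ |<v, e_j>|^2 = 347/29; ||v||^2 = 12; deficit = 1/29

Write each e_j = u_j / sqrt(<u_j, u_j>) where u_j is the displayed integer vector. Then <v, e_j> = <v, u_j> / sqrt(<u_j, u_j>), so |<v, e_j>|^2 = <v, u_j>^2 / <u_j, u_j>.
Coefficients: <v, e_1> = -5/sqrt(9), <v, e_2> = -3/sqrt(1), <v, e_3> = -7/sqrt(261).
Square and sum: Σ |<v, e_j>|^2 = 347/29.
Compute ||v||^2 = v·v = 12.
Deficit = 12 − 347/29 = 1/29 ≥ 0, confirming Bessel's inequality. (The deficit equals ||v − Σ <v,e_j> e_j||^2, the squared distance from v to span{e_j}.)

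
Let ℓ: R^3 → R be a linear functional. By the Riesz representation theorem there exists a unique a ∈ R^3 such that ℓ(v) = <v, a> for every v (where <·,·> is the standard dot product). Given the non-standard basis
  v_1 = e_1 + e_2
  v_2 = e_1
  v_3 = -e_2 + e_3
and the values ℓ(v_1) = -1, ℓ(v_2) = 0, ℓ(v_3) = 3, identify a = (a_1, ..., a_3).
a = (0, -1, 2)

Write a = (a_1, ..., a_3) in the standard basis. For each basis vector v_i, ℓ(v_i) = <v_i, a> is a linear equation in the a_j's. Collect the n equations into a matrix system V a = ℓ, where row i of V is v_i (expressed in the standard basis). Since V is invertible (lower-triangular with 1s on the diagonal, up to permutation), solve by back-substitution:
  V =
[[1, 1, 0],
 [1, 0, 0],
 [0, -1, 1]]
  V a = (-1, 0, 3)
Solving gives a = (0, -1, 2).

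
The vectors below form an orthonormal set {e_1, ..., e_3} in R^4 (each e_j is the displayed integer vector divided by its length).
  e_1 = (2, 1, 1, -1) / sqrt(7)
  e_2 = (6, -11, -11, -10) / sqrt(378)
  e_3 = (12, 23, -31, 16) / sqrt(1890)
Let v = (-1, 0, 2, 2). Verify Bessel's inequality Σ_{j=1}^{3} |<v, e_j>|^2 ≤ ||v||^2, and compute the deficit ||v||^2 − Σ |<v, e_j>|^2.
Σ |<v, e_j>|^2 = 38/5; ||v||^2 = 9; deficit = 7/5

Write each e_j = u_j / sqrt(<u_j, u_j>) where u_j is the displayed integer vector. Then <v, e_j> = <v, u_j> / sqrt(<u_j, u_j>), so |<v, e_j>|^2 = <v, u_j>^2 / <u_j, u_j>.
Coefficients: <v, e_1> = -2/sqrt(7), <v, e_2> = -48/sqrt(378), <v, e_3> = -42/sqrt(1890).
Square and sum: Σ |<v, e_j>|^2 = 38/5.
Compute ||v||^2 = v·v = 9.
Deficit = 9 − 38/5 = 7/5 ≥ 0, confirming Bessel's inequality. (The deficit equals ||v − Σ <v,e_j> e_j||^2, the squared distance from v to span{e_j}.)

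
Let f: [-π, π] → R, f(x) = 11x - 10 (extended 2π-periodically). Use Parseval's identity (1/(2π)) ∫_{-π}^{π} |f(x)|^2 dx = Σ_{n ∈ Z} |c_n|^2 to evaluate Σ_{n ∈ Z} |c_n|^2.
Σ |c_n|^2 = 121π^2/3 + 100

Expand and integrate term by term over [-π, π]:
  ∫ (11x)^2 dx = 121·(2π^3/3); ∫ 2·11·(-10)·x dx = 0 (odd integrand); ∫ (-10)^2 dx = 100·2π.
So (1/(2π)) ∫_{-π}^{π} (11x - 10)^2 dx = 121π^2/3 + 100 = 121π^2/3 + 100.
Parseval ⇒ Σ |c_n|^2 = 121π^2/3 + 100.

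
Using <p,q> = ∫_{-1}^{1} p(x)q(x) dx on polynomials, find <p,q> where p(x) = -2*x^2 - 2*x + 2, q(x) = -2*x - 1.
<p,q> = 0

Expand the product: p(x)·q(x) = 4*x^3 + 6*x^2 - 2*x - 2.
∫_{-1}^{1} of each monomial x^k gives [2/(k+1) if k even, 0 if k odd]. Integrating term-by-term (or equivalently evaluating the antiderivative F(x) = x^4 + 2*x^3 - x^2 - 2*x at the endpoints):
  F(1) − F(−1) = 0 − (0) = 0.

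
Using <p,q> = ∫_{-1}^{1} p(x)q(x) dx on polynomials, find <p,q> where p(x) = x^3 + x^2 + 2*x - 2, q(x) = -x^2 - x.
<p,q> = -4/5

Expand the product: p(x)·q(x) = -x^5 - 2*x^4 - 3*x^3 + 2*x.
∫_{-1}^{1} of each monomial x^k gives [2/(k+1) if k even, 0 if k odd]. Integrating term-by-term (or equivalently evaluating the antiderivative F(x) = -x^6/6 - 2*x^5/5 - 3*x^4/4 + x^2 at the endpoints):
  F(1) − F(−1) = -19/60 − (29/60) = -4/5.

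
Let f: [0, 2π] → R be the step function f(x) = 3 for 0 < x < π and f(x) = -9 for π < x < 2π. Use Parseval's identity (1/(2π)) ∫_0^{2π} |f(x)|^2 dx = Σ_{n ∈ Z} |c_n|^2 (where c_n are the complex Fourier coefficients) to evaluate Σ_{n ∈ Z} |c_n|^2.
Σ |c_n|^2 = 45

Parseval equates the L^2 energy of f (normalised by 1/(2π)) with the ℓ^2 sum of its Fourier coefficients: (1/(2π)) ∫_0^{2π} |f|^2 = Σ |c_n|^2.
Compute the left side: (1/(2π)) [∫_0^π 3^2 dx + ∫_π^{2π} (-9)^2 dx] = (1/(2π)) · (9π + 81π) = (9 + 81)/2 = 45.
So Σ_{n ∈ Z} |c_n|^2 = 45.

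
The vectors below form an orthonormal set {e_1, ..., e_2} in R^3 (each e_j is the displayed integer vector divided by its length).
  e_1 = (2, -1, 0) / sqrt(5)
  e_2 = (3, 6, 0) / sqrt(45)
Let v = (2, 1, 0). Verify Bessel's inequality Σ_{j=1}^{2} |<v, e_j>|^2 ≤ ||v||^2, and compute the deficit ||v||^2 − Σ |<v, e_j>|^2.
Σ |<v, e_j>|^2 = 5; ||v||^2 = 5; deficit = 0

Write each e_j = u_j / sqrt(<u_j, u_j>) where u_j is the displayed integer vector. Then <v, e_j> = <v, u_j> / sqrt(<u_j, u_j>), so |<v, e_j>|^2 = <v, u_j>^2 / <u_j, u_j>.
Coefficients: <v, e_1> = 3/sqrt(5), <v, e_2> = 12/sqrt(45).
Square and sum: Σ |<v, e_j>|^2 = 5.
Compute ||v||^2 = v·v = 5.
Deficit = 5 − 5 = 0 ≥ 0, confirming Bessel's inequality. (The deficit equals ||v − Σ <v,e_j> e_j||^2, the squared distance from v to span{e_j}.)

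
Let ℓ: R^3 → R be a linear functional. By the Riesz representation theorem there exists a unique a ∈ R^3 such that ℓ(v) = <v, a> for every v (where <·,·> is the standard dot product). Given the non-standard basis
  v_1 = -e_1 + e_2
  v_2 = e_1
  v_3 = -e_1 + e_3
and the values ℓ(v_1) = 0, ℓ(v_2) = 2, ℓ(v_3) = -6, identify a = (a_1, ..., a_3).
a = (2, 2, -4)

Write a = (a_1, ..., a_3) in the standard basis. For each basis vector v_i, ℓ(v_i) = <v_i, a> is a linear equation in the a_j's. Collect the n equations into a matrix system V a = ℓ, where row i of V is v_i (expressed in the standard basis). Since V is invertible (lower-triangular with 1s on the diagonal, up to permutation), solve by back-substitution:
  V =
[[-1, 1, 0],
 [1, 0, 0],
 [-1, 0, 1]]
  V a = (0, 2, -6)
Solving gives a = (2, 2, -4).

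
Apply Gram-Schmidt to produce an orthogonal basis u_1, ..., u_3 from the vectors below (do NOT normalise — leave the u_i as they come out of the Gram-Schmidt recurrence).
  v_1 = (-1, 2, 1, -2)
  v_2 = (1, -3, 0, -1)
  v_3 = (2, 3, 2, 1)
Orthogonal basis:
  u_1 = (-1, 2, 1, -2)
  u_2 = (1/2, -2, 1/2, -2)
  u_3 = (234/85, 67/85, 166/85, 33/85)

Apply the Gram-Schmidt recurrence
  u_1 = v_1
  u_i = v_i − Σ_{j<i} ((v_i · u_j) / (u_j · u_j)) · u_j.

Step by step this gives:
  u_1 = (-1, 2, 1, -2)
  u_2 = (1/2, -2, 1/2, -2)
  u_3 = (234/85, 67/85, 166/85, 33/85)

Orthogonality check:
  u_2 · u_1 = 0 (should be 0)
  u_3 · u_1 = 0 (should be 0)
  u_3 · u_2 = 0 (should be 0)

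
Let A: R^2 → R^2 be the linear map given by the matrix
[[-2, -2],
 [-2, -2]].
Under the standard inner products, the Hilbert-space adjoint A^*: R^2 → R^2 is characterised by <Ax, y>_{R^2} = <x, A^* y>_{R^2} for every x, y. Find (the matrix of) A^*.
A^* = A^T =
[[-2, -2],
 [-2, -2]]

For real matrices with standard dot products, the defining identity <Ax, y> = <x, A^* y> gives (Ax)^T y = x^T (A^*) y, i.e. x^T A^T y = x^T (A^*) y. Since this holds for all x, y, we must have A^* = A^T. Therefore
A^* =
[[-2, -2],
 [-2, -2]].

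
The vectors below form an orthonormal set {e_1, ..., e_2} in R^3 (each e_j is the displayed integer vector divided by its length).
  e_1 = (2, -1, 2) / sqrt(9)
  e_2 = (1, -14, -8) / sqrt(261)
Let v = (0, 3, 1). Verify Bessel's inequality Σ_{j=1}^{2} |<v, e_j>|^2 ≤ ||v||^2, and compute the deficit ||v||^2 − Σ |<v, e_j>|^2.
Σ |<v, e_j>|^2 = 281/29; ||v||^2 = 10; deficit = 9/29

Write each e_j = u_j / sqrt(<u_j, u_j>) where u_j is the displayed integer vector. Then <v, e_j> = <v, u_j> / sqrt(<u_j, u_j>), so |<v, e_j>|^2 = <v, u_j>^2 / <u_j, u_j>.
Coefficients: <v, e_1> = -1/sqrt(9), <v, e_2> = -50/sqrt(261).
Square and sum: Σ |<v, e_j>|^2 = 281/29.
Compute ||v||^2 = v·v = 10.
Deficit = 10 − 281/29 = 9/29 ≥ 0, confirming Bessel's inequality. (The deficit equals ||v − Σ <v,e_j> e_j||^2, the squared distance from v to span{e_j}.)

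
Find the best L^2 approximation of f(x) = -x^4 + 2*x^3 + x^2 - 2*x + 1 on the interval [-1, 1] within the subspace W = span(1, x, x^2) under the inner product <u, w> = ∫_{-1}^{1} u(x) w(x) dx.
g(x) = x^2/7 - 4*x/5 + 38/35

The best approximation g ∈ W is the orthogonal projection of f onto W. Writing g = a_0 + a_1 x + a_2 x^2, the coefficients solve the normal equations G · a = b where
  G_{ij} = <φ_i, φ_j> and b_i = <f, φ_i>, with φ_0 = 1, φ_1 = x, φ_2 = x^2.
G =
  [2, 0, 2/3]
  [0, 2/3, 0]
  [2/3, 0, 2/5],
b = (34/15, -8/15, 82/105).
Solving gives a_0 = 38/35, a_1 = -4/5, a_2 = 1/7, so
  g(x) = x^2/7 - 4*x/5 + 38/35.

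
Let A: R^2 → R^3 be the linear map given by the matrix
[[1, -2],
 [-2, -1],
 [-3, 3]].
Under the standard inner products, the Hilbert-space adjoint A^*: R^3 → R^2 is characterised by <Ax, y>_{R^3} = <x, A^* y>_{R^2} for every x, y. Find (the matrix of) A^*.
A^* = A^T =
[[1, -2, -3],
 [-2, -1, 3]]

For real matrices with standard dot products, the defining identity <Ax, y> = <x, A^* y> gives (Ax)^T y = x^T (A^*) y, i.e. x^T A^T y = x^T (A^*) y. Since this holds for all x, y, we must have A^* = A^T. Therefore
A^* =
[[1, -2, -3],
 [-2, -1, 3]].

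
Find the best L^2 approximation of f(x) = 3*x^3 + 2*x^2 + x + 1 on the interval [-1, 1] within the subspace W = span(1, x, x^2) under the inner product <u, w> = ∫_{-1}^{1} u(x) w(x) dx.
g(x) = 2*x^2 + 14*x/5 + 1

The best approximation g ∈ W is the orthogonal projection of f onto W. Writing g = a_0 + a_1 x + a_2 x^2, the coefficients solve the normal equations G · a = b where
  G_{ij} = <φ_i, φ_j> and b_i = <f, φ_i>, with φ_0 = 1, φ_1 = x, φ_2 = x^2.
G =
  [2, 0, 2/3]
  [0, 2/3, 0]
  [2/3, 0, 2/5],
b = (10/3, 28/15, 22/15).
Solving gives a_0 = 1, a_1 = 14/5, a_2 = 2, so
  g(x) = 2*x^2 + 14*x/5 + 1.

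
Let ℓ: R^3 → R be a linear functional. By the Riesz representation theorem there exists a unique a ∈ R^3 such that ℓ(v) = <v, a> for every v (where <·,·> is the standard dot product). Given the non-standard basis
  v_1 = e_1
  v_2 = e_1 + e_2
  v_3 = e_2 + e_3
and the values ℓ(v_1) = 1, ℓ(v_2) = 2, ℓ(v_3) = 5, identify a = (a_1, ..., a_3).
a = (1, 1, 4)

Write a = (a_1, ..., a_3) in the standard basis. For each basis vector v_i, ℓ(v_i) = <v_i, a> is a linear equation in the a_j's. Collect the n equations into a matrix system V a = ℓ, where row i of V is v_i (expressed in the standard basis). Since V is invertible (lower-triangular with 1s on the diagonal, up to permutation), solve by back-substitution:
  V =
[[1, 0, 0],
 [1, 1, 0],
 [0, 1, 1]]
  V a = (1, 2, 5)
Solving gives a = (1, 1, 4).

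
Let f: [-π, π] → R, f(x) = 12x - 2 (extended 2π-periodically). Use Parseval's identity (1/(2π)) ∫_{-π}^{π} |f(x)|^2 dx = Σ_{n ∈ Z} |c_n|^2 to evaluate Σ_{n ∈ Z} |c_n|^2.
Σ |c_n|^2 = 48π^2 + 4

Expand and integrate term by term over [-π, π]:
  ∫ (12x)^2 dx = 144·(2π^3/3); ∫ 2·12·(-2)·x dx = 0 (odd integrand); ∫ (-2)^2 dx = 4·2π.
So (1/(2π)) ∫_{-π}^{π} (12x - 2)^2 dx = 144π^2/3 + 4 = 48π^2 + 4.
Parseval ⇒ Σ |c_n|^2 = 48π^2 + 4.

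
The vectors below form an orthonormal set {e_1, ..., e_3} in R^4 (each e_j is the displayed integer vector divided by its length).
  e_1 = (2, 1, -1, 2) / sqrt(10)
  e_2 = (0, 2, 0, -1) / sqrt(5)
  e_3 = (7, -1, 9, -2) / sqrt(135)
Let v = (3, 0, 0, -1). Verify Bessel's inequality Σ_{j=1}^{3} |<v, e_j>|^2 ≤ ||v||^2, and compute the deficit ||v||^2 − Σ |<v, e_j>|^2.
Σ |<v, e_j>|^2 = 772/135; ||v||^2 = 10; deficit = 578/135

Write each e_j = u_j / sqrt(<u_j, u_j>) where u_j is the displayed integer vector. Then <v, e_j> = <v, u_j> / sqrt(<u_j, u_j>), so |<v, e_j>|^2 = <v, u_j>^2 / <u_j, u_j>.
Coefficients: <v, e_1> = 4/sqrt(10), <v, e_2> = 1/sqrt(5), <v, e_3> = 23/sqrt(135).
Square and sum: Σ |<v, e_j>|^2 = 772/135.
Compute ||v||^2 = v·v = 10.
Deficit = 10 − 772/135 = 578/135 ≥ 0, confirming Bessel's inequality. (The deficit equals ||v − Σ <v,e_j> e_j||^2, the squared distance from v to span{e_j}.)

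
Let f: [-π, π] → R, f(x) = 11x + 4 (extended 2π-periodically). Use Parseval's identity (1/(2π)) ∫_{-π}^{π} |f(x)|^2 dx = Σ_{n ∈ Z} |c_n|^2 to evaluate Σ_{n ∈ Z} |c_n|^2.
Σ |c_n|^2 = 121π^2/3 + 16

Expand and integrate term by term over [-π, π]:
  ∫ (11x)^2 dx = 121·(2π^3/3); ∫ 2·11·(4)·x dx = 0 (odd integrand); ∫ 4^2 dx = 16·2π.
So (1/(2π)) ∫_{-π}^{π} (11x + 4)^2 dx = 121π^2/3 + 16 = 121π^2/3 + 16.
Parseval ⇒ Σ |c_n|^2 = 121π^2/3 + 16.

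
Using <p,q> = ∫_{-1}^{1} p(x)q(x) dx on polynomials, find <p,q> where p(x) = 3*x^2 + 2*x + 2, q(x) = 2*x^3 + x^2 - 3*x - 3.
<p,q> = -268/15

Expand the product: p(x)·q(x) = 6*x^5 + 7*x^4 - 3*x^3 - 13*x^2 - 12*x - 6.
∫_{-1}^{1} of each monomial x^k gives [2/(k+1) if k even, 0 if k odd]. Integrating term-by-term (or equivalently evaluating the antiderivative F(x) = x^6 + 7*x^5/5 - 3*x^4/4 - 13*x^3/3 - 6*x^2 - 6*x at the endpoints):
  F(1) − F(−1) = -881/60 − (191/60) = -268/15.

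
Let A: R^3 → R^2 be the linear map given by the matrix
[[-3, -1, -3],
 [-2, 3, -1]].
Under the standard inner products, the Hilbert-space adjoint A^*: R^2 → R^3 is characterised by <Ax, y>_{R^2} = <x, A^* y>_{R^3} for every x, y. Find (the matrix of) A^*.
A^* = A^T =
[[-3, -2],
 [-1, 3],
 [-3, -1]]

For real matrices with standard dot products, the defining identity <Ax, y> = <x, A^* y> gives (Ax)^T y = x^T (A^*) y, i.e. x^T A^T y = x^T (A^*) y. Since this holds for all x, y, we must have A^* = A^T. Therefore
A^* =
[[-3, -2],
 [-1, 3],
 [-3, -1]].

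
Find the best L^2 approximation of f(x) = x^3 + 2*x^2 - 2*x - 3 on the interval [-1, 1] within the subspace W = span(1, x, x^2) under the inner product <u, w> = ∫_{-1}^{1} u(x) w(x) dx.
g(x) = 2*x^2 - 7*x/5 - 3

The best approximation g ∈ W is the orthogonal projection of f onto W. Writing g = a_0 + a_1 x + a_2 x^2, the coefficients solve the normal equations G · a = b where
  G_{ij} = <φ_i, φ_j> and b_i = <f, φ_i>, with φ_0 = 1, φ_1 = x, φ_2 = x^2.
G =
  [2, 0, 2/3]
  [0, 2/3, 0]
  [2/3, 0, 2/5],
b = (-14/3, -14/15, -6/5).
Solving gives a_0 = -3, a_1 = -7/5, a_2 = 2, so
  g(x) = 2*x^2 - 7*x/5 - 3.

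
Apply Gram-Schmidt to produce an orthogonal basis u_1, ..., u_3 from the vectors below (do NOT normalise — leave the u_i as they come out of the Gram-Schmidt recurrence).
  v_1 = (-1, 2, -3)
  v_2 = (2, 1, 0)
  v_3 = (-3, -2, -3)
Orthogonal basis:
  u_1 = (-1, 2, -3)
  u_2 = (2, 1, 0)
  u_3 = (27/35, -54/35, -9/7)

Apply the Gram-Schmidt recurrence
  u_1 = v_1
  u_i = v_i − Σ_{j<i} ((v_i · u_j) / (u_j · u_j)) · u_j.

Step by step this gives:
  u_1 = (-1, 2, -3)
  u_2 = (2, 1, 0)
  u_3 = (27/35, -54/35, -9/7)

Orthogonality check:
  u_2 · u_1 = 0 (should be 0)
  u_3 · u_1 = 0 (should be 0)
  u_3 · u_2 = 0 (should be 0)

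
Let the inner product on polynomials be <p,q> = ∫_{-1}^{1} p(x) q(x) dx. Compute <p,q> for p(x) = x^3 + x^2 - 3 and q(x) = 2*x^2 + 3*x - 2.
<p,q> = 26/3

Expand the product: p(x)·q(x) = 2*x^5 + 5*x^4 + x^3 - 8*x^2 - 9*x + 6.
∫_{-1}^{1} of each monomial x^k gives [2/(k+1) if k even, 0 if k odd]. Integrating term-by-term (or equivalently evaluating the antiderivative F(x) = x^6/3 + x^5 + x^4/4 - 8*x^3/3 - 9*x^2/2 + 6*x at the endpoints):
  F(1) − F(−1) = 5/12 − (-33/4) = 26/3.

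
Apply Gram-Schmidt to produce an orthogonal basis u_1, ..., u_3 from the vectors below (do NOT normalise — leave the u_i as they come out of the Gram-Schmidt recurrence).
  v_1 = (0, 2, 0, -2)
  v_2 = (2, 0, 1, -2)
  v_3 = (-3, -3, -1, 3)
Orthogonal basis:
  u_1 = (0, 2, 0, -2)
  u_2 = (2, -1, 1, -1)
  u_3 = (-1, -1, 0, -1)

Apply the Gram-Schmidt recurrence
  u_1 = v_1
  u_i = v_i − Σ_{j<i} ((v_i · u_j) / (u_j · u_j)) · u_j.

Step by step this gives:
  u_1 = (0, 2, 0, -2)
  u_2 = (2, -1, 1, -1)
  u_3 = (-1, -1, 0, -1)

Orthogonality check:
  u_2 · u_1 = 0 (should be 0)
  u_3 · u_1 = 0 (should be 0)
  u_3 · u_2 = 0 (should be 0)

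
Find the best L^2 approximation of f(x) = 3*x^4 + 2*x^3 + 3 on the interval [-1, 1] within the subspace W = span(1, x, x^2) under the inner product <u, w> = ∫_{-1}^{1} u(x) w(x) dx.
g(x) = 18*x^2/7 + 6*x/5 + 96/35

The best approximation g ∈ W is the orthogonal projection of f onto W. Writing g = a_0 + a_1 x + a_2 x^2, the coefficients solve the normal equations G · a = b where
  G_{ij} = <φ_i, φ_j> and b_i = <f, φ_i>, with φ_0 = 1, φ_1 = x, φ_2 = x^2.
G =
  [2, 0, 2/3]
  [0, 2/3, 0]
  [2/3, 0, 2/5],
b = (36/5, 4/5, 20/7).
Solving gives a_0 = 96/35, a_1 = 6/5, a_2 = 18/7, so
  g(x) = 18*x^2/7 + 6*x/5 + 96/35.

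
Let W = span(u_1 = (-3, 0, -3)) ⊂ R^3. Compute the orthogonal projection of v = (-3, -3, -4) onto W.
proj_W(v) = (-7/2, 0, -7/2)

Set up U = [u_1 | ... | u_1] ∈ R^(3×1). The projector onto W = col(U) is P = U (U^T U)^(-1) U^T.
Compute U^T U =
  [18],
and U^T v = (21).
Solve U^T U · c = U^T v for the coefficients: c = (7/6). The projection is proj_W(v) = U c.
Check: (v - proj_W(v)) · u_1 = 0  (should be 0).
Result: proj_W(v) = (-7/2, 0, -7/2).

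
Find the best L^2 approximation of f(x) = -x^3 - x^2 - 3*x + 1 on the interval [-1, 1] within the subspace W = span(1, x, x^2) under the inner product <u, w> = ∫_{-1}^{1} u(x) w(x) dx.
g(x) = -x^2 - 18*x/5 + 1

The best approximation g ∈ W is the orthogonal projection of f onto W. Writing g = a_0 + a_1 x + a_2 x^2, the coefficients solve the normal equations G · a = b where
  G_{ij} = <φ_i, φ_j> and b_i = <f, φ_i>, with φ_0 = 1, φ_1 = x, φ_2 = x^2.
G =
  [2, 0, 2/3]
  [0, 2/3, 0]
  [2/3, 0, 2/5],
b = (4/3, -12/5, 4/15).
Solving gives a_0 = 1, a_1 = -18/5, a_2 = -1, so
  g(x) = -x^2 - 18*x/5 + 1.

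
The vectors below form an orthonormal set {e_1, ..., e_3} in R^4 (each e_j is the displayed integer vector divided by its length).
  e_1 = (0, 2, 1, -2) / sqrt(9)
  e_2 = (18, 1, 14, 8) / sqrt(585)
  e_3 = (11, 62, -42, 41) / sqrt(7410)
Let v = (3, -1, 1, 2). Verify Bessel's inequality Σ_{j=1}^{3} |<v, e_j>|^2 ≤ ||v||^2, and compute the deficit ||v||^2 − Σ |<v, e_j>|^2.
Σ |<v, e_j>|^2 = 1661/114; ||v||^2 = 15; deficit = 49/114

Write each e_j = u_j / sqrt(<u_j, u_j>) where u_j is the displayed integer vector. Then <v, e_j> = <v, u_j> / sqrt(<u_j, u_j>), so |<v, e_j>|^2 = <v, u_j>^2 / <u_j, u_j>.
Coefficients: <v, e_1> = -5/sqrt(9), <v, e_2> = 83/sqrt(585), <v, e_3> = 11/sqrt(7410).
Square and sum: Σ |<v, e_j>|^2 = 1661/114.
Compute ||v||^2 = v·v = 15.
Deficit = 15 − 1661/114 = 49/114 ≥ 0, confirming Bessel's inequality. (The deficit equals ||v − Σ <v,e_j> e_j||^2, the squared distance from v to span{e_j}.)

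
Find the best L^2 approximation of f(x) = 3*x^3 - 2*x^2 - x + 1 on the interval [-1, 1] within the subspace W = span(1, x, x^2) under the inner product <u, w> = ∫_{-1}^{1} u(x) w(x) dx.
g(x) = -2*x^2 + 4*x/5 + 1

The best approximation g ∈ W is the orthogonal projection of f onto W. Writing g = a_0 + a_1 x + a_2 x^2, the coefficients solve the normal equations G · a = b where
  G_{ij} = <φ_i, φ_j> and b_i = <f, φ_i>, with φ_0 = 1, φ_1 = x, φ_2 = x^2.
G =
  [2, 0, 2/3]
  [0, 2/3, 0]
  [2/3, 0, 2/5],
b = (2/3, 8/15, -2/15).
Solving gives a_0 = 1, a_1 = 4/5, a_2 = -2, so
  g(x) = -2*x^2 + 4*x/5 + 1.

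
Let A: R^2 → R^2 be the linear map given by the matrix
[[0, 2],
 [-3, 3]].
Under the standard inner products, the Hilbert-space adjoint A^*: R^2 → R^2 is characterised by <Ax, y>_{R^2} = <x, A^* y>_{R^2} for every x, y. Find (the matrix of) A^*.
A^* = A^T =
[[0, -3],
 [2, 3]]

For real matrices with standard dot products, the defining identity <Ax, y> = <x, A^* y> gives (Ax)^T y = x^T (A^*) y, i.e. x^T A^T y = x^T (A^*) y. Since this holds for all x, y, we must have A^* = A^T. Therefore
A^* =
[[0, -3],
 [2, 3]].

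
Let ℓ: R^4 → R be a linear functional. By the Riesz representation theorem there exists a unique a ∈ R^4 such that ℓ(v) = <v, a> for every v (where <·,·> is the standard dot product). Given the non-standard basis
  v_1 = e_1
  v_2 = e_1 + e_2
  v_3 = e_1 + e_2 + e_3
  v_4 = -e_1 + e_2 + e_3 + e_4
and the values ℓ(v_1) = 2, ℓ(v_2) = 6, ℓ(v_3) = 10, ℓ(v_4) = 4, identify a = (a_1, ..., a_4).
a = (2, 4, 4, -2)

Write a = (a_1, ..., a_4) in the standard basis. For each basis vector v_i, ℓ(v_i) = <v_i, a> is a linear equation in the a_j's. Collect the n equations into a matrix system V a = ℓ, where row i of V is v_i (expressed in the standard basis). Since V is invertible (lower-triangular with 1s on the diagonal, up to permutation), solve by back-substitution:
  V =
[[1, 0, 0, 0],
 [1, 1, 0, 0],
 [1, 1, 1, 0],
 [-1, 1, 1, 1]]
  V a = (2, 6, 10, 4)
Solving gives a = (2, 4, 4, -2).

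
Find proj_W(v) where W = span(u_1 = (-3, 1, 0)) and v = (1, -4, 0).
proj_W(v) = (21/10, -7/10, 0)

Set up U = [u_1 | ... | u_1] ∈ R^(3×1). The projector onto W = col(U) is P = U (U^T U)^(-1) U^T.
Compute U^T U =
  [10],
and U^T v = (-7).
Solve U^T U · c = U^T v for the coefficients: c = (-7/10). The projection is proj_W(v) = U c.
Check: (v - proj_W(v)) · u_1 = 0  (should be 0).
Result: proj_W(v) = (21/10, -7/10, 0).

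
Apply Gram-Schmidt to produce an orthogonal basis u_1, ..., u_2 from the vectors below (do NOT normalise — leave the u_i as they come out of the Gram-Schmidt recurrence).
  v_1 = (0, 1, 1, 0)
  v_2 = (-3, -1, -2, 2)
Orthogonal basis:
  u_1 = (0, 1, 1, 0)
  u_2 = (-3, 1/2, -1/2, 2)

Apply the Gram-Schmidt recurrence
  u_1 = v_1
  u_i = v_i − Σ_{j<i} ((v_i · u_j) / (u_j · u_j)) · u_j.

Step by step this gives:
  u_1 = (0, 1, 1, 0)
  u_2 = (-3, 1/2, -1/2, 2)

Orthogonality check:
  u_2 · u_1 = 0 (should be 0)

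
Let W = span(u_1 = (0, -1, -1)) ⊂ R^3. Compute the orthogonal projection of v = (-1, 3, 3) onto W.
proj_W(v) = (0, 3, 3)

Set up U = [u_1 | ... | u_1] ∈ R^(3×1). The projector onto W = col(U) is P = U (U^T U)^(-1) U^T.
Compute U^T U =
  [2],
and U^T v = (-6).
Solve U^T U · c = U^T v for the coefficients: c = (-3). The projection is proj_W(v) = U c.
Check: (v - proj_W(v)) · u_1 = 0  (should be 0).
Result: proj_W(v) = (0, 3, 3).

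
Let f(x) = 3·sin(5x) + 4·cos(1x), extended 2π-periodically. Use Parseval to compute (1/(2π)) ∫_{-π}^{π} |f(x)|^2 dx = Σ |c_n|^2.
Σ |c_n|^2 = 25/2

Expand |f|^2 and use orthogonality of {sin(nx), cos(mx)} on [-π, π]:
  ∫_{-π}^{π} sin(nx)^2 dx = π, ∫ cos(mx)^2 dx = π, and cross terms integrate to 0.
So ∫_{-π}^{π} f(x)^2 dx = 3^2 · π + 4^2 · π = (9 + 16)π.
Divide by 2π: (9 + 16)/2 = 25/2.
By Parseval, this equals Σ |c_n|^2.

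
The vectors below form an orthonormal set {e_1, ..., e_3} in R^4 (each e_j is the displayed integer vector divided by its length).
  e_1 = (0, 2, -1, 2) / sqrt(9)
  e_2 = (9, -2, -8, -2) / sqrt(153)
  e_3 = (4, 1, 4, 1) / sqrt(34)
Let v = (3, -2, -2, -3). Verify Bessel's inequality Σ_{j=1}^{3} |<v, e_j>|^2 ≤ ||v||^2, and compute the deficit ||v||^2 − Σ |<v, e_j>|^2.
Σ |<v, e_j>|^2 = 51/2; ||v||^2 = 26; deficit = 1/2

Write each e_j = u_j / sqrt(<u_j, u_j>) where u_j is the displayed integer vector. Then <v, e_j> = <v, u_j> / sqrt(<u_j, u_j>), so |<v, e_j>|^2 = <v, u_j>^2 / <u_j, u_j>.
Coefficients: <v, e_1> = -8/sqrt(9), <v, e_2> = 53/sqrt(153), <v, e_3> = -1/sqrt(34).
Square and sum: Σ |<v, e_j>|^2 = 51/2.
Compute ||v||^2 = v·v = 26.
Deficit = 26 − 51/2 = 1/2 ≥ 0, confirming Bessel's inequality. (The deficit equals ||v − Σ <v,e_j> e_j||^2, the squared distance from v to span{e_j}.)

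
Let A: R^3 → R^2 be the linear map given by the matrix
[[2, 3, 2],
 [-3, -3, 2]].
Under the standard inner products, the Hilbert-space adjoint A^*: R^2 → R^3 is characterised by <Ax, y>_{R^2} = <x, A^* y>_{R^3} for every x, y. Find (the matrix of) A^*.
A^* = A^T =
[[2, -3],
 [3, -3],
 [2, 2]]

For real matrices with standard dot products, the defining identity <Ax, y> = <x, A^* y> gives (Ax)^T y = x^T (A^*) y, i.e. x^T A^T y = x^T (A^*) y. Since this holds for all x, y, we must have A^* = A^T. Therefore
A^* =
[[2, -3],
 [3, -3],
 [2, 2]].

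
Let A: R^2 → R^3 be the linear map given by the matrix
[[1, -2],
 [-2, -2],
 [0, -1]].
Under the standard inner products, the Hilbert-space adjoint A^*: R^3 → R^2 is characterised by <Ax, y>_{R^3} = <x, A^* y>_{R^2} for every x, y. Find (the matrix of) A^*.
A^* = A^T =
[[1, -2, 0],
 [-2, -2, -1]]

For real matrices with standard dot products, the defining identity <Ax, y> = <x, A^* y> gives (Ax)^T y = x^T (A^*) y, i.e. x^T A^T y = x^T (A^*) y. Since this holds for all x, y, we must have A^* = A^T. Therefore
A^* =
[[1, -2, 0],
 [-2, -2, -1]].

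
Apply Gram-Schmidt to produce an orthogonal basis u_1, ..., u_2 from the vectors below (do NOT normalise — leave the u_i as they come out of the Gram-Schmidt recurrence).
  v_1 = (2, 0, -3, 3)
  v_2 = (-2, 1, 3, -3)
Orthogonal basis:
  u_1 = (2, 0, -3, 3)
  u_2 = (0, 1, 0, 0)

Apply the Gram-Schmidt recurrence
  u_1 = v_1
  u_i = v_i − Σ_{j<i} ((v_i · u_j) / (u_j · u_j)) · u_j.

Step by step this gives:
  u_1 = (2, 0, -3, 3)
  u_2 = (0, 1, 0, 0)

Orthogonality check:
  u_2 · u_1 = 0 (should be 0)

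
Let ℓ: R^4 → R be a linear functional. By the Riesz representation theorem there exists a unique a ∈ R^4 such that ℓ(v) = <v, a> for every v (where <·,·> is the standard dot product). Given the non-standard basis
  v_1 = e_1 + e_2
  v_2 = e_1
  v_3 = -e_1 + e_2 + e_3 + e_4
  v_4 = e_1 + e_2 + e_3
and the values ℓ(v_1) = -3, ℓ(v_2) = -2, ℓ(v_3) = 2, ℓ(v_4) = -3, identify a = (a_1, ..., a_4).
a = (-2, -1, 0, 1)

Write a = (a_1, ..., a_4) in the standard basis. For each basis vector v_i, ℓ(v_i) = <v_i, a> is a linear equation in the a_j's. Collect the n equations into a matrix system V a = ℓ, where row i of V is v_i (expressed in the standard basis). Since V is invertible (lower-triangular with 1s on the diagonal, up to permutation), solve by back-substitution:
  V =
[[1, 1, 0, 0],
 [1, 0, 0, 0],
 [-1, 1, 1, 1],
 [1, 1, 1, 0]]
  V a = (-3, -2, 2, -3)
Solving gives a = (-2, -1, 0, 1).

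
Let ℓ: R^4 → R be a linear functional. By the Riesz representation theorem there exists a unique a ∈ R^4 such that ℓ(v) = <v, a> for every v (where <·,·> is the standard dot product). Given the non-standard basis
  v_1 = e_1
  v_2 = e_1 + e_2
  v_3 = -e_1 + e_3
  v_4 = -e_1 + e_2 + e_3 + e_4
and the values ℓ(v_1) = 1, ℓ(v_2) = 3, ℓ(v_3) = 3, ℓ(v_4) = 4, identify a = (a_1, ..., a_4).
a = (1, 2, 4, -1)

Write a = (a_1, ..., a_4) in the standard basis. For each basis vector v_i, ℓ(v_i) = <v_i, a> is a linear equation in the a_j's. Collect the n equations into a matrix system V a = ℓ, where row i of V is v_i (expressed in the standard basis). Since V is invertible (lower-triangular with 1s on the diagonal, up to permutation), solve by back-substitution:
  V =
[[1, 0, 0, 0],
 [1, 1, 0, 0],
 [-1, 0, 1, 0],
 [-1, 1, 1, 1]]
  V a = (1, 3, 3, 4)
Solving gives a = (1, 2, 4, -1).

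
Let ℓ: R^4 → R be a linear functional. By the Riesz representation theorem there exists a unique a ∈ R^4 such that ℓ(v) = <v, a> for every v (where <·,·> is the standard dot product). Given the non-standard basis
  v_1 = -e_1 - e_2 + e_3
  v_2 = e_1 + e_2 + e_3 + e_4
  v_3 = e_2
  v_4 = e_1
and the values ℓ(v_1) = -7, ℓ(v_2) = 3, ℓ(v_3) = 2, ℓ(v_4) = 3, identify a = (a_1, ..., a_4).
a = (3, 2, -2, 0)

Write a = (a_1, ..., a_4) in the standard basis. For each basis vector v_i, ℓ(v_i) = <v_i, a> is a linear equation in the a_j's. Collect the n equations into a matrix system V a = ℓ, where row i of V is v_i (expressed in the standard basis). Since V is invertible (lower-triangular with 1s on the diagonal, up to permutation), solve by back-substitution:
  V =
[[-1, -1, 1, 0],
 [1, 1, 1, 1],
 [0, 1, 0, 0],
 [1, 0, 0, 0]]
  V a = (-7, 3, 2, 3)
Solving gives a = (3, 2, -2, 0).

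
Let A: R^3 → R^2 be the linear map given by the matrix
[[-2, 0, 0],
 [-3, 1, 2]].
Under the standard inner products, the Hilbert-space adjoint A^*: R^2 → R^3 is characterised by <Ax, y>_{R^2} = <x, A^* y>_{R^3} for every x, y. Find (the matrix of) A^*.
A^* = A^T =
[[-2, -3],
 [0, 1],
 [0, 2]]

For real matrices with standard dot products, the defining identity <Ax, y> = <x, A^* y> gives (Ax)^T y = x^T (A^*) y, i.e. x^T A^T y = x^T (A^*) y. Since this holds for all x, y, we must have A^* = A^T. Therefore
A^* =
[[-2, -3],
 [0, 1],
 [0, 2]].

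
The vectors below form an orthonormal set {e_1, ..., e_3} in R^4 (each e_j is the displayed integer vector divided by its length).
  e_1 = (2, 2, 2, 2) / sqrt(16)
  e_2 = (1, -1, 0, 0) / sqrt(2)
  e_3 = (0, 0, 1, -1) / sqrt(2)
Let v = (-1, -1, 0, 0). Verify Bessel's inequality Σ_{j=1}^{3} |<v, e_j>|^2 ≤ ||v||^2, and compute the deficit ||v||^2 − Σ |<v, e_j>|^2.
Σ |<v, e_j>|^2 = 1; ||v||^2 = 2; deficit = 1

Write each e_j = u_j / sqrt(<u_j, u_j>) where u_j is the displayed integer vector. Then <v, e_j> = <v, u_j> / sqrt(<u_j, u_j>), so |<v, e_j>|^2 = <v, u_j>^2 / <u_j, u_j>.
Coefficients: <v, e_1> = -4/sqrt(16), <v, e_2> = 0/sqrt(2), <v, e_3> = 0/sqrt(2).
Square and sum: Σ |<v, e_j>|^2 = 1.
Compute ||v||^2 = v·v = 2.
Deficit = 2 − 1 = 1 ≥ 0, confirming Bessel's inequality. (The deficit equals ||v − Σ <v,e_j> e_j||^2, the squared distance from v to span{e_j}.)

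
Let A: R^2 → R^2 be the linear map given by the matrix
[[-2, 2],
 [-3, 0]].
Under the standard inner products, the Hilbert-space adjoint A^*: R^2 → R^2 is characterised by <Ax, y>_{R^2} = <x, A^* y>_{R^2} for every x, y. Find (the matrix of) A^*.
A^* = A^T =
[[-2, -3],
 [2, 0]]

For real matrices with standard dot products, the defining identity <Ax, y> = <x, A^* y> gives (Ax)^T y = x^T (A^*) y, i.e. x^T A^T y = x^T (A^*) y. Since this holds for all x, y, we must have A^* = A^T. Therefore
A^* =
[[-2, -3],
 [2, 0]].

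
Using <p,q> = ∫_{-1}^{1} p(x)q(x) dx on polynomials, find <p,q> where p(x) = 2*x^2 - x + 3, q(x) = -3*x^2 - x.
<p,q> = -116/15

Expand the product: p(x)·q(x) = -6*x^4 + x^3 - 8*x^2 - 3*x.
∫_{-1}^{1} of each monomial x^k gives [2/(k+1) if k even, 0 if k odd]. Integrating term-by-term (or equivalently evaluating the antiderivative F(x) = -6*x^5/5 + x^4/4 - 8*x^3/3 - 3*x^2/2 at the endpoints):
  F(1) − F(−1) = -307/60 − (157/60) = -116/15.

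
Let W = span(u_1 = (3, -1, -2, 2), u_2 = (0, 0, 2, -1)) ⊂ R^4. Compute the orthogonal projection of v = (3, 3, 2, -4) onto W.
proj_W(v) = (1, -1/3, 10/3, -4/3)

Set up U = [u_1 | ... | u_2] ∈ R^(4×2). The projector onto W = col(U) is P = U (U^T U)^(-1) U^T.
Compute U^T U =
  [18, -6]
  [-6, 5],
and U^T v = (-6, 8).
Solve U^T U · c = U^T v for the coefficients: c = (1/3, 2). The projection is proj_W(v) = U c.
Check: (v - proj_W(v)) · u_1 = 0  (should be 0).
Check: (v - proj_W(v)) · u_2 = 0  (should be 0).
Result: proj_W(v) = (1, -1/3, 10/3, -4/3).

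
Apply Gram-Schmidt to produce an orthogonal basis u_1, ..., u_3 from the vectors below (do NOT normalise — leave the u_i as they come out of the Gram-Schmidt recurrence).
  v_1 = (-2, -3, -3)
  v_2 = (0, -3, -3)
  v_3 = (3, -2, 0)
Orthogonal basis:
  u_1 = (-2, -3, -3)
  u_2 = (18/11, -6/11, -6/11)
  u_3 = (0, -1, 1)

Apply the Gram-Schmidt recurrence
  u_1 = v_1
  u_i = v_i − Σ_{j<i} ((v_i · u_j) / (u_j · u_j)) · u_j.

Step by step this gives:
  u_1 = (-2, -3, -3)
  u_2 = (18/11, -6/11, -6/11)
  u_3 = (0, -1, 1)

Orthogonality check:
  u_2 · u_1 = 0 (should be 0)
  u_3 · u_1 = 0 (should be 0)
  u_3 · u_2 = 0 (should be 0)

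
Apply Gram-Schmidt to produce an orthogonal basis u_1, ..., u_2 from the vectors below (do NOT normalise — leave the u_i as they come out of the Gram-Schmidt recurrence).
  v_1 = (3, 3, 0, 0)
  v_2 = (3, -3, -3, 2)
Orthogonal basis:
  u_1 = (3, 3, 0, 0)
  u_2 = (3, -3, -3, 2)

Apply the Gram-Schmidt recurrence
  u_1 = v_1
  u_i = v_i − Σ_{j<i} ((v_i · u_j) / (u_j · u_j)) · u_j.

Step by step this gives:
  u_1 = (3, 3, 0, 0)
  u_2 = (3, -3, -3, 2)

Orthogonality check:
  u_2 · u_1 = 0 (should be 0)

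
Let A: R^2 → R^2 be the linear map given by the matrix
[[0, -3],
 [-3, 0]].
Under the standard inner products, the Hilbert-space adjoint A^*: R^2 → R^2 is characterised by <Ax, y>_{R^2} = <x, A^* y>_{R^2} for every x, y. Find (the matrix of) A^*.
A^* = A^T =
[[0, -3],
 [-3, 0]]

For real matrices with standard dot products, the defining identity <Ax, y> = <x, A^* y> gives (Ax)^T y = x^T (A^*) y, i.e. x^T A^T y = x^T (A^*) y. Since this holds for all x, y, we must have A^* = A^T. Therefore
A^* =
[[0, -3],
 [-3, 0]].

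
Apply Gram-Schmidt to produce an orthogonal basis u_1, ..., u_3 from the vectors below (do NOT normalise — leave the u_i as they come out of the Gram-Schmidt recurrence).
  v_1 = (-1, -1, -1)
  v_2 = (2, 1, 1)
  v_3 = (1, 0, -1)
Orthogonal basis:
  u_1 = (-1, -1, -1)
  u_2 = (2/3, -1/3, -1/3)
  u_3 = (0, 1/2, -1/2)

Apply the Gram-Schmidt recurrence
  u_1 = v_1
  u_i = v_i − Σ_{j<i} ((v_i · u_j) / (u_j · u_j)) · u_j.

Step by step this gives:
  u_1 = (-1, -1, -1)
  u_2 = (2/3, -1/3, -1/3)
  u_3 = (0, 1/2, -1/2)

Orthogonality check:
  u_2 · u_1 = 0 (should be 0)
  u_3 · u_1 = 0 (should be 0)
  u_3 · u_2 = 0 (should be 0)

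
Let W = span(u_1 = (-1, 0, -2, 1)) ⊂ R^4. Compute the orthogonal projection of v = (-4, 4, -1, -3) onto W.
proj_W(v) = (-1/2, 0, -1, 1/2)

Set up U = [u_1 | ... | u_1] ∈ R^(4×1). The projector onto W = col(U) is P = U (U^T U)^(-1) U^T.
Compute U^T U =
  [6],
and U^T v = (3).
Solve U^T U · c = U^T v for the coefficients: c = (1/2). The projection is proj_W(v) = U c.
Check: (v - proj_W(v)) · u_1 = 0  (should be 0).
Result: proj_W(v) = (-1/2, 0, -1, 1/2).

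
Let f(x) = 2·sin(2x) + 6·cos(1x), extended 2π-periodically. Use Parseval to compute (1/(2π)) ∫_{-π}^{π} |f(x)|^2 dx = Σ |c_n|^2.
Σ |c_n|^2 = 20

Expand |f|^2 and use orthogonality of {sin(nx), cos(mx)} on [-π, π]:
  ∫_{-π}^{π} sin(nx)^2 dx = π, ∫ cos(mx)^2 dx = π, and cross terms integrate to 0.
So ∫_{-π}^{π} f(x)^2 dx = 2^2 · π + 6^2 · π = (4 + 36)π.
Divide by 2π: (4 + 36)/2 = 20.
By Parseval, this equals Σ |c_n|^2.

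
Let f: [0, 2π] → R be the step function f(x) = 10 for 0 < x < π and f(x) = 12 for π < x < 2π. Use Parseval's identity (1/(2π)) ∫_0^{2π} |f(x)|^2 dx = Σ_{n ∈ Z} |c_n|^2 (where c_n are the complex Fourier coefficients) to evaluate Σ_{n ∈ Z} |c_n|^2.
Σ |c_n|^2 = 122

Parseval equates the L^2 energy of f (normalised by 1/(2π)) with the ℓ^2 sum of its Fourier coefficients: (1/(2π)) ∫_0^{2π} |f|^2 = Σ |c_n|^2.
Compute the left side: (1/(2π)) [∫_0^π 10^2 dx + ∫_π^{2π} 12^2 dx] = (1/(2π)) · (100π + 144π) = (100 + 144)/2 = 122.
So Σ_{n ∈ Z} |c_n|^2 = 122.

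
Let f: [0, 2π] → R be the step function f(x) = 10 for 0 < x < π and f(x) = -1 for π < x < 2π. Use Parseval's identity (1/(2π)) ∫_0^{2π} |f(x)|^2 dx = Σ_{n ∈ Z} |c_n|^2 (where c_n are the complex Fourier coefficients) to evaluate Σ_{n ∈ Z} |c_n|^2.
Σ |c_n|^2 = 101/2

Parseval equates the L^2 energy of f (normalised by 1/(2π)) with the ℓ^2 sum of its Fourier coefficients: (1/(2π)) ∫_0^{2π} |f|^2 = Σ |c_n|^2.
Compute the left side: (1/(2π)) [∫_0^π 10^2 dx + ∫_π^{2π} (-1)^2 dx] = (1/(2π)) · (100π + 1π) = (100 + 1)/2 = 101/2.
So Σ_{n ∈ Z} |c_n|^2 = 101/2.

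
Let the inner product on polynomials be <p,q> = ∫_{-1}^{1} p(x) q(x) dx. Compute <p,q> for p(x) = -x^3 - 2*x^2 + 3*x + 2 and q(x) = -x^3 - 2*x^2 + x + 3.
<p,q> = 160/21

Expand the product: p(x)·q(x) = x^6 + 4*x^5 - 13*x^3 - 7*x^2 + 11*x + 6.
∫_{-1}^{1} of each monomial x^k gives [2/(k+1) if k even, 0 if k odd]. Integrating term-by-term (or equivalently evaluating the antiderivative F(x) = x^7/7 + 2*x^6/3 - 13*x^4/4 - 7*x^3/3 + 11*x^2/2 + 6*x at the endpoints):
  F(1) − F(−1) = 565/84 − (-25/28) = 160/21.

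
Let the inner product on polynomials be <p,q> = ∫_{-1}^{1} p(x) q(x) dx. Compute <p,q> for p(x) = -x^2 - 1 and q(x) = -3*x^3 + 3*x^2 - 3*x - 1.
<p,q> = -8/15

Expand the product: p(x)·q(x) = 3*x^5 - 3*x^4 + 6*x^3 - 2*x^2 + 3*x + 1.
∫_{-1}^{1} of each monomial x^k gives [2/(k+1) if k even, 0 if k odd]. Integrating term-by-term (or equivalently evaluating the antiderivative F(x) = x^6/2 - 3*x^5/5 + 3*x^4/2 - 2*x^3/3 + 3*x^2/2 + x at the endpoints):
  F(1) − F(−1) = 97/30 − (113/30) = -8/15.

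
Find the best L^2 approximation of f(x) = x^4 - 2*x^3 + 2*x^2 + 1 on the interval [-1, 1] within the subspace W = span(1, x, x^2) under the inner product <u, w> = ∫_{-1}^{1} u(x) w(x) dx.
g(x) = 20*x^2/7 - 6*x/5 + 32/35

The best approximation g ∈ W is the orthogonal projection of f onto W. Writing g = a_0 + a_1 x + a_2 x^2, the coefficients solve the normal equations G · a = b where
  G_{ij} = <φ_i, φ_j> and b_i = <f, φ_i>, with φ_0 = 1, φ_1 = x, φ_2 = x^2.
G =
  [2, 0, 2/3]
  [0, 2/3, 0]
  [2/3, 0, 2/5],
b = (56/15, -4/5, 184/105).
Solving gives a_0 = 32/35, a_1 = -6/5, a_2 = 20/7, so
  g(x) = 20*x^2/7 - 6*x/5 + 32/35.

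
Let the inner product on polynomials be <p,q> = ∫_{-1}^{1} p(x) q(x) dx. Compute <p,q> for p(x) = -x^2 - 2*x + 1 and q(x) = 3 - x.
<p,q> = 16/3

Expand the product: p(x)·q(x) = x^3 - x^2 - 7*x + 3.
∫_{-1}^{1} of each monomial x^k gives [2/(k+1) if k even, 0 if k odd]. Integrating term-by-term (or equivalently evaluating the antiderivative F(x) = x^4/4 - x^3/3 - 7*x^2/2 + 3*x at the endpoints):
  F(1) − F(−1) = -7/12 − (-71/12) = 16/3.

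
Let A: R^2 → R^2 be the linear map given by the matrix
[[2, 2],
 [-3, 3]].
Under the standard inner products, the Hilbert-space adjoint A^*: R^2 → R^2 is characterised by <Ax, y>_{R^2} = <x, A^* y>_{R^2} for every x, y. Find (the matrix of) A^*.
A^* = A^T =
[[2, -3],
 [2, 3]]

For real matrices with standard dot products, the defining identity <Ax, y> = <x, A^* y> gives (Ax)^T y = x^T (A^*) y, i.e. x^T A^T y = x^T (A^*) y. Since this holds for all x, y, we must have A^* = A^T. Therefore
A^* =
[[2, -3],
 [2, 3]].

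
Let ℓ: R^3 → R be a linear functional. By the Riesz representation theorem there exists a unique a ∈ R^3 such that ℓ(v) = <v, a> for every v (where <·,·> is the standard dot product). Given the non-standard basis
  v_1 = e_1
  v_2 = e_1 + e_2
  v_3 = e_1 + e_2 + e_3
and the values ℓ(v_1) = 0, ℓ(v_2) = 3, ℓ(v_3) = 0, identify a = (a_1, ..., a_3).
a = (0, 3, -3)

Write a = (a_1, ..., a_3) in the standard basis. For each basis vector v_i, ℓ(v_i) = <v_i, a> is a linear equation in the a_j's. Collect the n equations into a matrix system V a = ℓ, where row i of V is v_i (expressed in the standard basis). Since V is invertible (lower-triangular with 1s on the diagonal, up to permutation), solve by back-substitution:
  V =
[[1, 0, 0],
 [1, 1, 0],
 [1, 1, 1]]
  V a = (0, 3, 0)
Solving gives a = (0, 3, -3).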